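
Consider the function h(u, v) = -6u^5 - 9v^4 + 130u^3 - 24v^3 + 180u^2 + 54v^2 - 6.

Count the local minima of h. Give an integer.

2

h separates as a function of u plus a function of v, so ∇h=0 decouples.
∂h/∂u = -30u(u - 4)(u + 1)(u + 3) = 0 at u ∈ {-3, -1, 0, 4}; ∂h/∂v = -36v(v - 1)(v + 3) = 0 at v ∈ {-3, 0, 1}.
The Hessian is diagonal: diag(h_uu, h_vv). Second derivatives: h_uu(-3)=1260, h_uu(-1)=-300, h_uu(0)=360, h_uu(4)=-4200; h_vv(-3)=-432, h_vv(0)=108, h_vv(1)=-144.
Local minima occur where both diagonal entries positive: (-3, 0), (0, 0). Count: 2.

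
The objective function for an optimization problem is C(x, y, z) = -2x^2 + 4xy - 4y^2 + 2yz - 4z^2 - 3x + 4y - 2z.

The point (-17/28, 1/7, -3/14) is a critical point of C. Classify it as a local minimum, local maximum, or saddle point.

local maximum

The Hessian is constant: H = [[-4, 4, 0], [4, -8, 2], [0, 2, -8]].
Leading principal minors: Δ₁ = -4, Δ₂ = 16, Δ₃ = -112.
The minors alternate sign starting negative (−, +, −), so H is negative definite: a local maximum.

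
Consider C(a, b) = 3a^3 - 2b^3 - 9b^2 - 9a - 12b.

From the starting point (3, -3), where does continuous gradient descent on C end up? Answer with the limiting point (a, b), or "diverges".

C is separable, so gradient descent decouples: a follows -∂C/∂a, b follows -∂C/∂b.
∂C/∂a = 9(a - 1)(a + 1); at a=3 this is 72, so a decreases.
∂C/∂b = -6(b + 1)(b + 2); at b=-3 this is -12, so b increases.
a converges to its nearest critical value 1 (a local min of the a-part); b converges to -2. The iterate converges to (1, -2).

(1, -2)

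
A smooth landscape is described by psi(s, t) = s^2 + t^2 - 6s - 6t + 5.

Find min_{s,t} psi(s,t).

-13

psi(s,t) separates as P(s) + Q(t) + 5, so its minimum is min P + min Q + 5.
P'(s) = 2s - 6 vanishes at s ∈ {3}; Q'(t) = 2(t - 3) vanishes at t ∈ {3}.
Local minima of P (where P''>0): P(3)=-9. Local minima of Q: Q(3)=-9.
So the global minimum of psi is P(3) + Q(3) + 5 = -9 − 9 + 5 = -13, attained at (3, 3).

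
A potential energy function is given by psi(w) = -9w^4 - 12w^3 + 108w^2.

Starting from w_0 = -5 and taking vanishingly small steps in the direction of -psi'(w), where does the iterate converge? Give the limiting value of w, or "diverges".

diverges

psi'(w) = -36w(w - 2)(w + 3), so psi'(-5) = 2520.
Gradient descent moves in the -psi' direction, i.e. w is decreasing.
There is no critical point below w=-5, and psi' keeps the same sign, so the iterate runs off to −∞.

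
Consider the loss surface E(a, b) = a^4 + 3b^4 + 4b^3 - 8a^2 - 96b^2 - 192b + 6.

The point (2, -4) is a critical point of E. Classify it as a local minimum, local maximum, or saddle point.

local minimum

The mixed partial ∂²E/∂a∂b is 0, so the Hessian at any point is diag(E_aa, E_bb) = diag(4(3a^2 - 4), 12(3b^2 + 2b - 16)).
At (2, -4): H = diag(32, 288).
Both eigenvalues are positive, so H is positive definite: a local minimum.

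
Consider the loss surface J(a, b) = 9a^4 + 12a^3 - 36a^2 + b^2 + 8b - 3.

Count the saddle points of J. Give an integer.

1

J separates as a function of a plus a function of b, so ∇J=0 decouples.
∂J/∂a = 36a(a - 1)(a + 2) = 0 at a ∈ {-2, 0, 1}; ∂J/∂b = 2(b + 4) = 0 at b ∈ {-4}.
The Hessian is diagonal: diag(J_aa, J_bb). Second derivatives: J_aa(-2)=216, J_aa(0)=-72, J_aa(1)=108; J_bb(-4)=2.
Saddle points occur where the two diagonal entries have opposite signs: (0, -4). Count: 1.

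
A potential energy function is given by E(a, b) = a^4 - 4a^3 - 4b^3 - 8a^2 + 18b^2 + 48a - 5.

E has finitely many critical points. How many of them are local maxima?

E separates as a function of a plus a function of b, so ∇E=0 decouples.
∂E/∂a = 4(a - 3)(a - 2)(a + 2) = 0 at a ∈ {-2, 2, 3}; ∂E/∂b = -12b(b - 3) = 0 at b ∈ {0, 3}.
The Hessian is diagonal: diag(E_aa, E_bb). Second derivatives: E_aa(-2)=80, E_aa(2)=-16, E_aa(3)=20; E_bb(0)=36, E_bb(3)=-36.
Local maxima occur where both diagonal entries negative: (2, 3). Count: 1.

1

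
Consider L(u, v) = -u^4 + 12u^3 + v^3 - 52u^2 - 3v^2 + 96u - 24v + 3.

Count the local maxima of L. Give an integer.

L separates as a function of u plus a function of v, so ∇L=0 decouples.
∂L/∂u = -4(u - 4)(u - 3)(u - 2) = 0 at u ∈ {2, 3, 4}; ∂L/∂v = 3(v - 4)(v + 2) = 0 at v ∈ {-2, 4}.
The Hessian is diagonal: diag(L_uu, L_vv). Second derivatives: L_uu(2)=-8, L_uu(3)=4, L_uu(4)=-8; L_vv(-2)=-18, L_vv(4)=18.
Local maxima occur where both diagonal entries negative: (2, -2), (4, -2). Count: 2.

2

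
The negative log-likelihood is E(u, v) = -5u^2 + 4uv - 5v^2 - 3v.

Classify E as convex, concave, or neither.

E is quadratic, so its Hessian is the constant matrix H = [[-10, 4], [4, -10]].
det(H) = 84, tr(H) = -20.
det(H) > 0 and tr(H) < 0, so H is negative definite everywhere: concave.

concave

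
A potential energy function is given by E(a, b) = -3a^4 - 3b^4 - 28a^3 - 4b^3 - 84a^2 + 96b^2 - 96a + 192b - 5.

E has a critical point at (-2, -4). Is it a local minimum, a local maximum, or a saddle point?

The mixed partial ∂²E/∂a∂b is 0, so the Hessian at any point is diag(E_aa, E_bb) = diag(-12(3a^2 + 14a + 14), 12(-3b^2 - 2b + 16)).
At (-2, -4): H = diag(24, -288).
The eigenvalues have opposite signs, so H is indefinite: a saddle point.

saddle point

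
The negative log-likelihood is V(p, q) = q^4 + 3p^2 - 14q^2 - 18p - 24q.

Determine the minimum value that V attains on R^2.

V(p,q) separates as A(p) + B(q), so its minimum is min A + min B.
A'(p) = 6p - 18 vanishes at p ∈ {3}; B'(q) = 4(q - 3)(q + 1)(q + 2) vanishes at q ∈ {-2, -1, 3}.
Local minima of A (where A''>0): A(3)=-27. Local minima of B: B(-2)=8, B(3)=-117.
So the global minimum of V is A(3) + B(3) = -27 − 117 = -144, attained at (3, 3).

-144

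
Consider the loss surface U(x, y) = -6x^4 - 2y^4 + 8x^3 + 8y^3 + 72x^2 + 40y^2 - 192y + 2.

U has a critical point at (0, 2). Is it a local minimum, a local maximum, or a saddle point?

The mixed partial ∂²U/∂x∂y is 0, so the Hessian at any point is diag(U_xx, U_yy) = diag(24(-3x^2 + 2x + 6), 8(-3y^2 + 6y + 10)).
At (0, 2): H = diag(144, 80).
Both eigenvalues are positive, so H is positive definite: a local minimum.

local minimum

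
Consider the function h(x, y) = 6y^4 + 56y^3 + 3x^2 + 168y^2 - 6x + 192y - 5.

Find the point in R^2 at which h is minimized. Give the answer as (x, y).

h(x,y) separates as P(x) + Q(y) − 5, so its minimum is min P + min Q − 5.
P'(x) = 6x - 6 vanishes at x ∈ {1}; Q'(y) = 24(y + 1)(y + 2)(y + 4) vanishes at y ∈ {-4, -2, -1}.
Local minima of P (where P''>0): P(1)=-3. Local minima of Q: Q(-4)=-128, Q(-1)=-74.
So the global minimum of h is P(1) + Q(-4) − 5 = -3 − 128 − 5 = -136, attained at (1, -4).

(1, -4)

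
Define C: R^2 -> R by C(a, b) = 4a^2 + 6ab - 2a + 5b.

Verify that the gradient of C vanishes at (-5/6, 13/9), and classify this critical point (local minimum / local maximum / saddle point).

saddle point

∇C = (8a + 6b - 2, 6a + 5); substituting (-5/6, 13/9) gives ∇C = (0, 0), so (-5/6, 13/9) is indeed a critical point.
The Hessian of C is constant: H = [[8, 6], [6, 0]].
det(H) = 8·0 − 6² = -36.
Since det(H) < 0, H is indefinite and the critical point is a saddle point.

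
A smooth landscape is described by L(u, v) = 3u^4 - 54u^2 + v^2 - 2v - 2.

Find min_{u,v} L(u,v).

-246

L(u,v) separates as P(u) + Q(v) − 2, so its minimum is min P + min Q − 2.
P'(u) = 12u(u - 3)(u + 3) vanishes at u ∈ {-3, 0, 3}; Q'(v) = 2v - 2 vanishes at v ∈ {1}.
Local minima of P (where P''>0): P(-3)=-243, P(3)=-243. Local minima of Q: Q(1)=-1.
So the global minimum of L is P(-3) + Q(1) − 2 = -243 − 1 − 2 = -246, attained at (-3, 1).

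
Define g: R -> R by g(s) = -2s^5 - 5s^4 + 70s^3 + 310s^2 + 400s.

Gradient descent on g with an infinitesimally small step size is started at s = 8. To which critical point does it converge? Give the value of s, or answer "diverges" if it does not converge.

g'(s) = -10(s - 5)(s + 1)(s + 2)(s + 4), so g'(8) = -32400.
Gradient descent moves in the -g' direction, i.e. s is increasing.
There is no critical point above s=8, and g' keeps the same sign, so the iterate runs off to +∞.

diverges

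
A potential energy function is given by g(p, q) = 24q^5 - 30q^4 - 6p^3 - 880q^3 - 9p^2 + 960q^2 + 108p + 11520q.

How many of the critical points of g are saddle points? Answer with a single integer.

4

g separates as a function of p plus a function of q, so ∇g=0 decouples.
∂g/∂p = -18(p - 2)(p + 3) = 0 at p ∈ {-3, 2}; ∂g/∂q = 120(q - 4)(q - 3)(q + 2)(q + 4) = 0 at q ∈ {-4, -2, 3, 4}.
The Hessian is diagonal: diag(g_pp, g_qq). Second derivatives: g_pp(-3)=90, g_pp(2)=-90; g_qq(-4)=-13440, g_qq(-2)=7200, g_qq(3)=-4200, g_qq(4)=5760.
Saddle points occur where the two diagonal entries have opposite signs: (-3, -4), (-3, 3), (2, -2), (2, 4). Count: 4.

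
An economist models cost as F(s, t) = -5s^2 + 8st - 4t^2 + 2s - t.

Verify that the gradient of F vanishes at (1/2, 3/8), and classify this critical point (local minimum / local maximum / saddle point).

local maximum

∇F = (-10s + 8t + 2, 8s - 8t - 1); substituting (1/2, 3/8) gives ∇F = (0, 0), so (1/2, 3/8) is indeed a critical point.
The Hessian of F is constant: H = [[-10, 8], [8, -8]].
det(H) = (-10)·(-8) − 8² = 16.
det(H) > 0 and tr(H) = -18 < 0, so H is negative definite and the point is a local maximum.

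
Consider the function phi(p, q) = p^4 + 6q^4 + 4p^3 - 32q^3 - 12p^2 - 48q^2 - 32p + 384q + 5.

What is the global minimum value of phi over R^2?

phi(p,q) separates as A(p) + B(q) + 5, so its minimum is min A + min B + 5.
A'(p) = 4(p - 2)(p + 1)(p + 4) vanishes at p ∈ {-4, -1, 2}; B'(q) = 24(q - 4)(q - 2)(q + 2) vanishes at q ∈ {-2, 2, 4}.
Local minima of A (where A''>0): A(-4)=-64, A(2)=-64. Local minima of B: B(-2)=-608, B(4)=256.
So the global minimum of phi is A(-4) + B(-2) + 5 = -64 − 608 + 5 = -667, attained at (-4, -2).

-667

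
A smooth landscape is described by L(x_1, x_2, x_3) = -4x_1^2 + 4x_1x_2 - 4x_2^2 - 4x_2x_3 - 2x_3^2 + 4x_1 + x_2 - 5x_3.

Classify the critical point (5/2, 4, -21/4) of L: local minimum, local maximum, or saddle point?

The Hessian is constant: H = [[-8, 4, 0], [4, -8, -4], [0, -4, -4]].
Leading principal minors: Δ₁ = -8, Δ₂ = 48, Δ₃ = -64.
The minors alternate sign starting negative (−, +, −), so H is negative definite: a local maximum.

local maximum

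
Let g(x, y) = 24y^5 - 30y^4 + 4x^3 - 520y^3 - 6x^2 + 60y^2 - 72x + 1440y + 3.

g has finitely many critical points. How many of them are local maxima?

2

g separates as a function of x plus a function of y, so ∇g=0 decouples.
∂g/∂x = 12(x - 3)(x + 2) = 0 at x ∈ {-2, 3}; ∂g/∂y = 120(y - 4)(y - 1)(y + 1)(y + 3) = 0 at y ∈ {-3, -1, 1, 4}.
The Hessian is diagonal: diag(g_xx, g_yy). Second derivatives: g_xx(-2)=-60, g_xx(3)=60; g_yy(-3)=-6720, g_yy(-1)=2400, g_yy(1)=-2880, g_yy(4)=12600.
Local maxima occur where both diagonal entries negative: (-2, -3), (-2, 1). Count: 2.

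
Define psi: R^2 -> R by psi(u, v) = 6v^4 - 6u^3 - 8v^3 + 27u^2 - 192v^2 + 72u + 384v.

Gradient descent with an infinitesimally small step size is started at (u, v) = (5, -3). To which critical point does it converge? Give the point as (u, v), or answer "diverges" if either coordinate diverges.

diverges

psi is separable, so gradient descent decouples: u follows -∂psi/∂u, v follows -∂psi/∂v.
∂psi/∂u = -18(u - 4)(u + 1); at u=5 this is -108, so u increases.
∂psi/∂v = 24(v - 4)(v - 1)(v + 4); at v=-3 this is 672, so v decreases.
The u-coordinate has no critical point in that direction and runs off to infinity.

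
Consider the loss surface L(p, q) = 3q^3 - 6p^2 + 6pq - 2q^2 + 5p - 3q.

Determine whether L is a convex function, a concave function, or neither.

The term 3q^3 is cubic, so the Hessian is not constant.
∂²L/∂q² = 18q - 4, which takes both signs as q varies (negative for sufficiently negative q). A diagonal entry of the Hessian changing sign means the Hessian is neither positive- nor negative-semidefinite on all of R^2.

neither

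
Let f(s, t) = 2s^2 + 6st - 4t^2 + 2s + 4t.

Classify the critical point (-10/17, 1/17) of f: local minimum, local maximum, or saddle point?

The Hessian of f is constant: H = [[4, 6], [6, -8]].
det(H) = 4·(-8) − 6² = -68.
Since det(H) < 0, H is indefinite and the critical point is a saddle point.

saddle point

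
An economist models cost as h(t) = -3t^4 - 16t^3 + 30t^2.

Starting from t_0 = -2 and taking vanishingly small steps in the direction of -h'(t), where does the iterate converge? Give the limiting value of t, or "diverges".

h'(t) = -12t(t - 1)(t + 5), so h'(-2) = -216.
Gradient descent moves in the -h' direction, i.e. t is increasing.
The nearest critical point in that direction is t = 0, where h'' = 60 > 0 (a local minimum). The iterate converges there.

0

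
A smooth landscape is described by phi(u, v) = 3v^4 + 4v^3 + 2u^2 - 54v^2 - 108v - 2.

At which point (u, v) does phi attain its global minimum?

(0, 3)

phi(u,v) separates as P(u) + Q(v) − 2, so its minimum is min P + min Q − 2.
P'(u) = 4u vanishes at u ∈ {0}; Q'(v) = 12(v - 3)(v + 1)(v + 3) vanishes at v ∈ {-3, -1, 3}.
Local minima of P (where P''>0): P(0)=0. Local minima of Q: Q(-3)=-27, Q(3)=-459.
So the global minimum of phi is P(0) + Q(3) − 2 = 0 − 459 − 2 = -461, attained at (0, 3).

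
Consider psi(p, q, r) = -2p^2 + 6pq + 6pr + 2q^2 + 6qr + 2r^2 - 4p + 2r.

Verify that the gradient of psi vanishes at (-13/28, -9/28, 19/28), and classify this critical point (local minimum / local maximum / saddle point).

∇psi = (-4p + 6q + 6r - 4, 6p + 4q + 6r, 6p + 6q + 4r + 2); substituting (-13/28, -9/28, 19/28) gives ∇psi = (0, 0, 0), so (-13/28, -9/28, 19/28) is indeed a critical point.
The Hessian is constant: H = [[-4, 6, 6], [6, 4, 6], [6, 6, 4]].
Leading principal minors: Δ₁ = -4, Δ₂ = -52, Δ₃ = 224.
The minors fit neither the all-positive nor the alternating-sign pattern, so H is indefinite: a saddle point.

saddle point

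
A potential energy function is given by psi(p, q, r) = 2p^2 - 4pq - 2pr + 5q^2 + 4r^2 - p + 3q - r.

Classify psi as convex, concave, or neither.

psi is quadratic, so its Hessian is the constant matrix H = [[4, -4, -2], [-4, 10, 0], [-2, 0, 8]].
Leading principal minors: 4, 24, 152.
All positive ⇒ H ≻ 0 ⇒ convex.

convex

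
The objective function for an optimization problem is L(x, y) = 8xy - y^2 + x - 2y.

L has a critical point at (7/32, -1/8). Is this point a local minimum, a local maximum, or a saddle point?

The Hessian of L is constant: H = [[0, 8], [8, -2]].
det(H) = 0·(-2) − 8² = -64.
Since det(H) < 0, H is indefinite and the critical point is a saddle point.

saddle point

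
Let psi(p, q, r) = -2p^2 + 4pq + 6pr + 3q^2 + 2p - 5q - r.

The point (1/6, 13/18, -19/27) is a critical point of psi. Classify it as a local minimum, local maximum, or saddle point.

saddle point

The Hessian is constant: H = [[-4, 4, 6], [4, 6, 0], [6, 0, 0]].
Leading principal minors: Δ₁ = -4, Δ₂ = -40, Δ₃ = -216.
The minors fit neither the all-positive nor the alternating-sign pattern, so H is indefinite: a saddle point.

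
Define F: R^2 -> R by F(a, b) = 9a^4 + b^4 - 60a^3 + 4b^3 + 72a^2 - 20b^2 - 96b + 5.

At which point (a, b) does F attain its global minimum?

(4, 3)

F(a,b) separates as P(a) + Q(b) + 5, so its minimum is min P + min Q + 5.
P'(a) = 36a(a - 4)(a - 1) vanishes at a ∈ {0, 1, 4}; Q'(b) = 4(b - 3)(b + 2)(b + 4) vanishes at b ∈ {-4, -2, 3}.
Local minima of P (where P''>0): P(0)=0, P(4)=-384. Local minima of Q: Q(-4)=64, Q(3)=-279.
So the global minimum of F is P(4) + Q(3) + 5 = -384 − 279 + 5 = -658, attained at (4, 3).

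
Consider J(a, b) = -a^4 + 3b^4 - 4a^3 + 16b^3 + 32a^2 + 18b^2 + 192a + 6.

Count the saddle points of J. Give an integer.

J separates as a function of a plus a function of b, so ∇J=0 decouples.
∂J/∂a = -4(a - 4)(a + 3)(a + 4) = 0 at a ∈ {-4, -3, 4}; ∂J/∂b = 12b(b + 1)(b + 3) = 0 at b ∈ {-3, -1, 0}.
The Hessian is diagonal: diag(J_aa, J_bb). Second derivatives: J_aa(-4)=-32, J_aa(-3)=28, J_aa(4)=-224; J_bb(-3)=72, J_bb(-1)=-24, J_bb(0)=36.
Saddle points occur where the two diagonal entries have opposite signs: (-4, -3), (-4, 0), (-3, -1), (4, -3), (4, 0). Count: 5.

5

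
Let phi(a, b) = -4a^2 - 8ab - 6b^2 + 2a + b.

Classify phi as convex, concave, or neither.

phi is quadratic, so its Hessian is the constant matrix H = [[-8, -8], [-8, -12]].
det(H) = 32, tr(H) = -20.
det(H) > 0 and tr(H) < 0, so H is negative definite everywhere: concave.

concave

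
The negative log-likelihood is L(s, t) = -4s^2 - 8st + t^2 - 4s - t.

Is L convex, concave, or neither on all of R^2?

L is quadratic, so its Hessian is the constant matrix H = [[-8, -8], [-8, 2]].
det(H) = -80, tr(H) = -6.
det(H) < 0, so H is indefinite: neither convex nor concave.

neither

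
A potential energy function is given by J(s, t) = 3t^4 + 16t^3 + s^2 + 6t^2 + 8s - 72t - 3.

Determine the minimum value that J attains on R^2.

J(s,t) separates as P(s) + Q(t) − 3, so its minimum is min P + min Q − 3.
P'(s) = 2s + 8 vanishes at s ∈ {-4}; Q'(t) = 12(t - 1)(t + 2)(t + 3) vanishes at t ∈ {-3, -2, 1}.
Local minima of P (where P''>0): P(-4)=-16. Local minima of Q: Q(-3)=81, Q(1)=-47.
So the global minimum of J is P(-4) + Q(1) − 3 = -16 − 47 − 3 = -66, attained at (-4, 1).

-66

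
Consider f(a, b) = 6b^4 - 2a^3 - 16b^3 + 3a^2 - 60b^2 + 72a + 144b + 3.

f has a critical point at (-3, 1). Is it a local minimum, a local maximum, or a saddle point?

saddle point

The mixed partial ∂²f/∂a∂b is 0, so the Hessian at any point is diag(f_aa, f_bb) = diag(6(-2a + 1), 24(3b^2 - 4b - 5)).
At (-3, 1): H = diag(42, -144).
The eigenvalues have opposite signs, so H is indefinite: a saddle point.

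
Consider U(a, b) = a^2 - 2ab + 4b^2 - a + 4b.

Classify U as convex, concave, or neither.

U is quadratic, so its Hessian is the constant matrix H = [[2, -2], [-2, 8]].
det(H) = 12, tr(H) = 10.
det(H) > 0 and tr(H) > 0, so H is positive definite everywhere: convex.

convex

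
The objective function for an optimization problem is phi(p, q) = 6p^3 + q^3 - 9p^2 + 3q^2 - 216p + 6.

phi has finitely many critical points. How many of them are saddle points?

2

phi separates as a function of p plus a function of q, so ∇phi=0 decouples.
∂phi/∂p = 18(p - 4)(p + 3) = 0 at p ∈ {-3, 4}; ∂phi/∂q = 3q(q + 2) = 0 at q ∈ {-2, 0}.
The Hessian is diagonal: diag(phi_pp, phi_qq). Second derivatives: phi_pp(-3)=-126, phi_pp(4)=126; phi_qq(-2)=-6, phi_qq(0)=6.
Saddle points occur where the two diagonal entries have opposite signs: (-3, 0), (4, -2). Count: 2.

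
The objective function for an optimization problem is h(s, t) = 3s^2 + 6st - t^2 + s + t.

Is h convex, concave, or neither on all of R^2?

neither

h is quadratic, so its Hessian is the constant matrix H = [[6, 6], [6, -2]].
det(H) = -48, tr(H) = 4.
det(H) < 0, so H is indefinite: neither convex nor concave.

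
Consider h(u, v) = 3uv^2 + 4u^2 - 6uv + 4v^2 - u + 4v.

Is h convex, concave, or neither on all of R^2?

The term 3uv^2 is cubic, so the Hessian is not constant.
∂²h/∂v² = 6u + 8, which takes both signs as u varies (negative for sufficiently negative u). A diagonal entry of the Hessian changing sign means the Hessian is neither positive- nor negative-semidefinite on all of R^2.

neither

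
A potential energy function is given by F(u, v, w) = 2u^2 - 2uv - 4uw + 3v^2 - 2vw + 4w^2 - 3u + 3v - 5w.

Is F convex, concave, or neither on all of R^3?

F is quadratic, so its Hessian is the constant matrix H = [[4, -2, -4], [-2, 6, -2], [-4, -2, 8]].
Leading principal minors: 4, 20, 16.
All positive ⇒ H ≻ 0 ⇒ convex.

convex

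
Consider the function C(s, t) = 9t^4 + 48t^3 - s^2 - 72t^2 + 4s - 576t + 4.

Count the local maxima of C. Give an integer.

1

C separates as a function of s plus a function of t, so ∇C=0 decouples.
∂C/∂s = -2(s - 2) = 0 at s ∈ {2}; ∂C/∂t = 36(t - 2)(t + 2)(t + 4) = 0 at t ∈ {-4, -2, 2}.
The Hessian is diagonal: diag(C_ss, C_tt). Second derivatives: C_ss(2)=-2; C_tt(-4)=432, C_tt(-2)=-288, C_tt(2)=864.
Local maxima occur where both diagonal entries negative: (2, -2). Count: 1.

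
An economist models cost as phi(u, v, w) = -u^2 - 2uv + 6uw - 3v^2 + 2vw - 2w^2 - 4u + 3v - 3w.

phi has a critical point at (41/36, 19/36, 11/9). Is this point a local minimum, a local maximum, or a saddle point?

saddle point

The Hessian is constant: H = [[-2, -2, 6], [-2, -6, 2], [6, 2, -4]].
Leading principal minors: Δ₁ = -2, Δ₂ = 8, Δ₃ = 144.
The minors fit neither the all-positive nor the alternating-sign pattern, so H is indefinite: a saddle point.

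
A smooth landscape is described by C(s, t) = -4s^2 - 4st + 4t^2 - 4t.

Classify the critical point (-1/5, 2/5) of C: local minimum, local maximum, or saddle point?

The Hessian of C is constant: H = [[-8, -4], [-4, 8]].
det(H) = (-8)·8 − (-4)² = -80.
Since det(H) < 0, H is indefinite and the critical point is a saddle point.

saddle point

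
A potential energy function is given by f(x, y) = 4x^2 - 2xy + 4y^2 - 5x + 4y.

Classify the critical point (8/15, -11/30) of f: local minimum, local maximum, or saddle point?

local minimum

The Hessian of f is constant: H = [[8, -2], [-2, 8]].
det(H) = 8·8 − (-2)² = 60.
det(H) > 0 and tr(H) = 16 > 0, so H is positive definite and the point is a local minimum.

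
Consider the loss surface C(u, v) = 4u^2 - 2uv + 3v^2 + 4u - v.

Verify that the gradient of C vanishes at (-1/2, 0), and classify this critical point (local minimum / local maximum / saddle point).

local minimum

∇C = (8u - 2v + 4, -2u + 6v - 1); substituting (-1/2, 0) gives ∇C = (0, 0), so (-1/2, 0) is indeed a critical point.
The Hessian of C is constant: H = [[8, -2], [-2, 6]].
det(H) = 8·6 − (-2)² = 44.
det(H) > 0 and tr(H) = 14 > 0, so H is positive definite and the point is a local minimum.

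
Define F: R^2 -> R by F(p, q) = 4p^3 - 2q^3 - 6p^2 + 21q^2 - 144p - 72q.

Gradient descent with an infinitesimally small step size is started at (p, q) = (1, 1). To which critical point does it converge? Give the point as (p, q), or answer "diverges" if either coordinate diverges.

F is separable, so gradient descent decouples: p follows -∂F/∂p, q follows -∂F/∂q.
∂F/∂p = 12(p - 4)(p + 3); at p=1 this is -144, so p increases.
∂F/∂q = -6(q - 4)(q - 3); at q=1 this is -36, so q increases.
p converges to its nearest critical value 4 (a local min of the p-part); q converges to 3. The iterate converges to (4, 3).

(4, 3)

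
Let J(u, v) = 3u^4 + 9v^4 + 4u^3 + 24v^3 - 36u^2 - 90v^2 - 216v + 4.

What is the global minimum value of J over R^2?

-641

J(u,v) separates as P(u) + Q(v) + 4, so its minimum is min P + min Q + 4.
P'(u) = 12u(u - 2)(u + 3) vanishes at u ∈ {-3, 0, 2}; Q'(v) = 36(v - 2)(v + 1)(v + 3) vanishes at v ∈ {-3, -1, 2}.
Local minima of P (where P''>0): P(-3)=-189, P(2)=-64. Local minima of Q: Q(-3)=-81, Q(2)=-456.
So the global minimum of J is P(-3) + Q(2) + 4 = -189 − 456 + 4 = -641, attained at (-3, 2).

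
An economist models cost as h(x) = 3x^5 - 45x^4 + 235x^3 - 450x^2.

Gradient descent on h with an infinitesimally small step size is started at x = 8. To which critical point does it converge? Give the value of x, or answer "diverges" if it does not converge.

h'(x) = 15x(x - 5)(x - 4)(x - 3), so h'(8) = 7200.
Gradient descent moves in the -h' direction, i.e. x is decreasing.
The nearest critical point in that direction is x = 5, where h'' = 150 > 0 (a local minimum). The iterate converges there.

5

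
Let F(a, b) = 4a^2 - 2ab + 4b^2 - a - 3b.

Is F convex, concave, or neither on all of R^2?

F is quadratic, so its Hessian is the constant matrix H = [[8, -2], [-2, 8]].
det(H) = 60, tr(H) = 16.
det(H) > 0 and tr(H) > 0, so H is positive definite everywhere: convex.

convex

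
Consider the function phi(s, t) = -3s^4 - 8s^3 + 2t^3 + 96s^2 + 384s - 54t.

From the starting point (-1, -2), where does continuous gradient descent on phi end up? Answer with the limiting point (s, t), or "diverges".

phi is separable, so gradient descent decouples: s follows -∂phi/∂s, t follows -∂phi/∂t.
∂phi/∂s = -12(s - 4)(s + 2)(s + 4); at s=-1 this is 180, so s decreases.
∂phi/∂t = 6(t - 3)(t + 3); at t=-2 this is -30, so t increases.
s converges to its nearest critical value -2 (a local min of the s-part); t converges to 3. The iterate converges to (-2, 3).

(-2, 3)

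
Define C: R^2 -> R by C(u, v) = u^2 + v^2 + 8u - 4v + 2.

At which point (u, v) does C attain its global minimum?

C(u,v) separates as P(u) + Q(v) + 2, so its minimum is min P + min Q + 2.
P'(u) = 2u + 8 vanishes at u ∈ {-4}; Q'(v) = 2v - 4 vanishes at v ∈ {2}.
Local minima of P (where P''>0): P(-4)=-16. Local minima of Q: Q(2)=-4.
So the global minimum of C is P(-4) + Q(2) + 2 = -16 − 4 + 2 = -18, attained at (-4, 2).

(-4, 2)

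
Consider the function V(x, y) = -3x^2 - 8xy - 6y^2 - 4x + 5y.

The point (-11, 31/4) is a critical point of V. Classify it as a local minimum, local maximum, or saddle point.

The Hessian of V is constant: H = [[-6, -8], [-8, -12]].
det(H) = (-6)·(-12) − (-8)² = 8.
det(H) > 0 and tr(H) = -18 < 0, so H is negative definite and the point is a local maximum.

local maximum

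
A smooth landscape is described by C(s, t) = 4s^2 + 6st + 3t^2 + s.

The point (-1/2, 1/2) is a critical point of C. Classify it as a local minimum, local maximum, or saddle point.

local minimum

The Hessian of C is constant: H = [[8, 6], [6, 6]].
det(H) = 8·6 − 6² = 12.
det(H) > 0 and tr(H) = 14 > 0, so H is positive definite and the point is a local minimum.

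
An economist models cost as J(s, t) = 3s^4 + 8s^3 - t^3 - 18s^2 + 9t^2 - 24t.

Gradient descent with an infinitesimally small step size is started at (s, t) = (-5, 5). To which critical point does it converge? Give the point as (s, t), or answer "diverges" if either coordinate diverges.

diverges

J is separable, so gradient descent decouples: s follows -∂J/∂s, t follows -∂J/∂t.
∂J/∂s = 12s(s - 1)(s + 3); at s=-5 this is -720, so s increases.
∂J/∂t = -3(t - 4)(t - 2); at t=5 this is -9, so t increases.
The t-coordinate has no critical point in that direction and runs off to infinity.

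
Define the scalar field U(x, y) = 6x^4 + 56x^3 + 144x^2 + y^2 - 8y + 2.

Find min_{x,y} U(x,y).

U(x,y) separates as P(x) + Q(y) + 2, so its minimum is min P + min Q + 2.
P'(x) = 24x(x + 3)(x + 4) vanishes at x ∈ {-4, -3, 0}; Q'(y) = 2y - 8 vanishes at y ∈ {4}.
Local minima of P (where P''>0): P(-4)=256, P(0)=0. Local minima of Q: Q(4)=-16.
So the global minimum of U is P(0) + Q(4) + 2 = 0 − 16 + 2 = -14, attained at (0, 4).

-14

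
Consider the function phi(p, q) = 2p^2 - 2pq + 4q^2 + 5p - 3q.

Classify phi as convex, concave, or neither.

phi is quadratic, so its Hessian is the constant matrix H = [[4, -2], [-2, 8]].
det(H) = 28, tr(H) = 12.
det(H) > 0 and tr(H) > 0, so H is positive definite everywhere: convex.

convex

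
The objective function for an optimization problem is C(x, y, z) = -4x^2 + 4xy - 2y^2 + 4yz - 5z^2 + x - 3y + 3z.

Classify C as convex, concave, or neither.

concave

C is quadratic, so its Hessian is the constant matrix H = [[-8, 4, 0], [4, -4, 4], [0, 4, -10]].
Leading principal minors: -8, 16, -32.
Signs alternate −, +, − ⇒ H ≺ 0 ⇒ concave.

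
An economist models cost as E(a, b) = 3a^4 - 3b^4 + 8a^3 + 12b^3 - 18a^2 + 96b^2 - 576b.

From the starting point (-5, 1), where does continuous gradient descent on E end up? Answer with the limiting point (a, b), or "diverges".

E is separable, so gradient descent decouples: a follows -∂E/∂a, b follows -∂E/∂b.
∂E/∂a = 12a(a - 1)(a + 3); at a=-5 this is -720, so a increases.
∂E/∂b = -12(b - 4)(b - 3)(b + 4); at b=1 this is -360, so b increases.
a converges to its nearest critical value -3 (a local min of the a-part); b converges to 3. The iterate converges to (-3, 3).

(-3, 3)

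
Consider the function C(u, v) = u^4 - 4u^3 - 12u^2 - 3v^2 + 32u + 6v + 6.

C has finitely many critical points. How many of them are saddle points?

2

C separates as a function of u plus a function of v, so ∇C=0 decouples.
∂C/∂u = 4(u - 4)(u - 1)(u + 2) = 0 at u ∈ {-2, 1, 4}; ∂C/∂v = -6(v - 1) = 0 at v ∈ {1}.
The Hessian is diagonal: diag(C_uu, C_vv). Second derivatives: C_uu(-2)=72, C_uu(1)=-36, C_uu(4)=72; C_vv(1)=-6.
Saddle points occur where the two diagonal entries have opposite signs: (-2, 1), (4, 1). Count: 2.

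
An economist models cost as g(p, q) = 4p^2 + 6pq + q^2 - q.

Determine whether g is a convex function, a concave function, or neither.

g is quadratic, so its Hessian is the constant matrix H = [[8, 6], [6, 2]].
det(H) = -20, tr(H) = 10.
det(H) < 0, so H is indefinite: neither convex nor concave.

neither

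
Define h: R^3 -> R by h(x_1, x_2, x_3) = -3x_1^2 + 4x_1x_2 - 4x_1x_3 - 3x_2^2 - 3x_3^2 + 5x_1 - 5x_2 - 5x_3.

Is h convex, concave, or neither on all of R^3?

h is quadratic, so its Hessian is the constant matrix H = [[-6, 4, -4], [4, -6, 0], [-4, 0, -6]].
Leading principal minors: -6, 20, -24.
Signs alternate −, +, − ⇒ H ≺ 0 ⇒ concave.

concave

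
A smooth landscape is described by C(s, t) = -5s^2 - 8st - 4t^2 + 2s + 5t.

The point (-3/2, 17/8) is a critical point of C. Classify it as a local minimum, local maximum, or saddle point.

local maximum

The Hessian of C is constant: H = [[-10, -8], [-8, -8]].
det(H) = (-10)·(-8) − (-8)² = 16.
det(H) > 0 and tr(H) = -18 < 0, so H is negative definite and the point is a local maximum.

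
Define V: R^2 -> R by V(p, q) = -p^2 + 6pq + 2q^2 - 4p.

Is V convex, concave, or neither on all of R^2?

V is quadratic, so its Hessian is the constant matrix H = [[-2, 6], [6, 4]].
det(H) = -44, tr(H) = 2.
det(H) < 0, so H is indefinite: neither convex nor concave.

neither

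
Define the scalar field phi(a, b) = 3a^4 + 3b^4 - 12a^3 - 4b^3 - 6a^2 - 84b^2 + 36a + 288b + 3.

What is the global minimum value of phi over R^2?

-1496

phi(a,b) separates as P(a) + Q(b) + 3, so its minimum is min P + min Q + 3.
P'(a) = 12(a - 3)(a - 1)(a + 1) vanishes at a ∈ {-1, 1, 3}; Q'(b) = 12(b - 3)(b - 2)(b + 4) vanishes at b ∈ {-4, 2, 3}.
Local minima of P (where P''>0): P(-1)=-27, P(3)=-27. Local minima of Q: Q(-4)=-1472, Q(3)=243.
So the global minimum of phi is P(-1) + Q(-4) + 3 = -27 − 1472 + 3 = -1496, attained at (-1, -4).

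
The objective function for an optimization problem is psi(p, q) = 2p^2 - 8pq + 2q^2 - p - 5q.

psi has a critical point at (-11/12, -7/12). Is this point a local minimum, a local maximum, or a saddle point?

The Hessian of psi is constant: H = [[4, -8], [-8, 4]].
det(H) = 4·4 − (-8)² = -48.
Since det(H) < 0, H is indefinite and the critical point is a saddle point.

saddle point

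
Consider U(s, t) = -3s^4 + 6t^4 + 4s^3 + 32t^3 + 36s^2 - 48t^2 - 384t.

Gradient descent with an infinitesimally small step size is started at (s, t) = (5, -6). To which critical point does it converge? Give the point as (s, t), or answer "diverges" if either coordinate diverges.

U is separable, so gradient descent decouples: s follows -∂U/∂s, t follows -∂U/∂t.
∂U/∂s = -12s(s - 3)(s + 2); at s=5 this is -840, so s increases.
∂U/∂t = 24(t - 2)(t + 2)(t + 4); at t=-6 this is -1536, so t increases.
The s-coordinate has no critical point in that direction and runs off to infinity.

diverges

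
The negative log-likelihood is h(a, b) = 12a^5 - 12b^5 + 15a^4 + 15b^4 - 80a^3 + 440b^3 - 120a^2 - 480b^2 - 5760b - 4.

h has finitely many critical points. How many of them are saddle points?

h separates as a function of a plus a function of b, so ∇h=0 decouples.
∂h/∂a = 60a(a - 2)(a + 1)(a + 2) = 0 at a ∈ {-2, -1, 0, 2}; ∂h/∂b = -60(b - 4)(b - 3)(b + 2)(b + 4) = 0 at b ∈ {-4, -2, 3, 4}.
The Hessian is diagonal: diag(h_aa, h_bb). Second derivatives: h_aa(-2)=-480, h_aa(-1)=180, h_aa(0)=-240, h_aa(2)=1440; h_bb(-4)=6720, h_bb(-2)=-3600, h_bb(3)=2100, h_bb(4)=-2880.
Saddle points occur where the two diagonal entries have opposite signs: (-2, -4), (-2, 3), (-1, -2), (-1, 4), (0, -4), (0, 3), (2, -2), (2, 4). Count: 8.

8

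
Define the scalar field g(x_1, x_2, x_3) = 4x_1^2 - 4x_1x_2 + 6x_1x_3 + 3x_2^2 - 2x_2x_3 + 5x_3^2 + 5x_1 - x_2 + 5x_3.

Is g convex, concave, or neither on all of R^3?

g is quadratic, so its Hessian is the constant matrix H = [[8, -4, 6], [-4, 6, -2], [6, -2, 10]].
Leading principal minors: 8, 32, 168.
All positive ⇒ H ≻ 0 ⇒ convex.

convex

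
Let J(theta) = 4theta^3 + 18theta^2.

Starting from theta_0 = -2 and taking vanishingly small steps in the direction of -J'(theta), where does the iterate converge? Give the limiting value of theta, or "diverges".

0

J'(theta) = 12theta(theta + 3), so J'(-2) = -24.
Gradient descent moves in the -J' direction, i.e. theta is increasing.
The nearest critical point in that direction is theta = 0, where J'' = 36 > 0 (a local minimum). The iterate converges there.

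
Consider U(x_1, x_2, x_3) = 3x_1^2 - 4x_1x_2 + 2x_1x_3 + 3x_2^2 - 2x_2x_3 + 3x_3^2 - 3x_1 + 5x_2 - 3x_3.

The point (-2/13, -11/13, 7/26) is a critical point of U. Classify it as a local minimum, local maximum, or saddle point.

local minimum

The Hessian is constant: H = [[6, -4, 2], [-4, 6, -2], [2, -2, 6]].
Leading principal minors: Δ₁ = 6, Δ₂ = 20, Δ₃ = 104.
All leading minors are positive, so H is positive definite: a local minimum.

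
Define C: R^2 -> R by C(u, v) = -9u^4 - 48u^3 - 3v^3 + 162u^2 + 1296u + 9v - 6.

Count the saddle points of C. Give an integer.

3

C separates as a function of u plus a function of v, so ∇C=0 decouples.
∂C/∂u = -36(u - 3)(u + 3)(u + 4) = 0 at u ∈ {-4, -3, 3}; ∂C/∂v = -9(v - 1)(v + 1) = 0 at v ∈ {-1, 1}.
The Hessian is diagonal: diag(C_uu, C_vv). Second derivatives: C_uu(-4)=-252, C_uu(-3)=216, C_uu(3)=-1512; C_vv(-1)=18, C_vv(1)=-18.
Saddle points occur where the two diagonal entries have opposite signs: (-4, -1), (-3, 1), (3, -1). Count: 3.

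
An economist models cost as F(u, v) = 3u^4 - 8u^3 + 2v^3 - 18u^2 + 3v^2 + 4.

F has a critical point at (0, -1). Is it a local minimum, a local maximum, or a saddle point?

The mixed partial ∂²F/∂u∂v is 0, so the Hessian at any point is diag(F_uu, F_vv) = diag(12(3u^2 - 4u - 3), 6(2v + 1)).
At (0, -1): H = diag(-36, -6).
Both eigenvalues are negative, so H is negative definite: a local maximum.

local maximum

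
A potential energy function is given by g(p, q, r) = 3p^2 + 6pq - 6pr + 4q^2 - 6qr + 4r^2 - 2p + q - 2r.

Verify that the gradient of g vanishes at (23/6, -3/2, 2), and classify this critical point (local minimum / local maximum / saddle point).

local minimum

∇g = (6p + 6q - 6r - 2, 6p + 8q - 6r + 1, -6p - 6q + 8r - 2); substituting (23/6, -3/2, 2) gives ∇g = (0, 0, 0), so (23/6, -3/2, 2) is indeed a critical point.
The Hessian is constant: H = [[6, 6, -6], [6, 8, -6], [-6, -6, 8]].
Leading principal minors: Δ₁ = 6, Δ₂ = 12, Δ₃ = 24.
All leading minors are positive, so H is positive definite: a local minimum.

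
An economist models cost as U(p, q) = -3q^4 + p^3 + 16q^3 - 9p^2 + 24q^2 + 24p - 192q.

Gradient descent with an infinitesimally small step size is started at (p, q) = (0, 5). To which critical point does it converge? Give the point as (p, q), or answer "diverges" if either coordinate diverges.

diverges

U is separable, so gradient descent decouples: p follows -∂U/∂p, q follows -∂U/∂q.
∂U/∂p = 3(p - 4)(p - 2); at p=0 this is 24, so p decreases.
∂U/∂q = -12(q - 4)(q - 2)(q + 2); at q=5 this is -252, so q increases.
The p-coordinate has no critical point in that direction and runs off to infinity.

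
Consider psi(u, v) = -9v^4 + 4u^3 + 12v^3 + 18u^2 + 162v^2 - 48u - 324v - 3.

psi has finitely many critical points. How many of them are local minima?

psi separates as a function of u plus a function of v, so ∇psi=0 decouples.
∂psi/∂u = 12(u - 1)(u + 4) = 0 at u ∈ {-4, 1}; ∂psi/∂v = -36(v - 3)(v - 1)(v + 3) = 0 at v ∈ {-3, 1, 3}.
The Hessian is diagonal: diag(psi_uu, psi_vv). Second derivatives: psi_uu(-4)=-60, psi_uu(1)=60; psi_vv(-3)=-864, psi_vv(1)=288, psi_vv(3)=-432.
Local minima occur where both diagonal entries positive: (1, 1). Count: 1.

1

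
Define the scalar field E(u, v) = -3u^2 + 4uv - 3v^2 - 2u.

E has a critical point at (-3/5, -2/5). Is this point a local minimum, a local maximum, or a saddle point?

The Hessian of E is constant: H = [[-6, 4], [4, -6]].
det(H) = (-6)·(-6) − 4² = 20.
det(H) > 0 and tr(H) = -12 < 0, so H is negative definite and the point is a local maximum.

local maximum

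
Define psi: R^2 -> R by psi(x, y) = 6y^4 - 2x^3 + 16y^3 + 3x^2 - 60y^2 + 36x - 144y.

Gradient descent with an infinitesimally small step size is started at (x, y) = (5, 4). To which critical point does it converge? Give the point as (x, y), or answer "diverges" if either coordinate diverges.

psi is separable, so gradient descent decouples: x follows -∂psi/∂x, y follows -∂psi/∂y.
∂psi/∂x = -6(x - 3)(x + 2); at x=5 this is -84, so x increases.
∂psi/∂y = 24(y - 2)(y + 1)(y + 3); at y=4 this is 1680, so y decreases.
The x-coordinate has no critical point in that direction and runs off to infinity.

diverges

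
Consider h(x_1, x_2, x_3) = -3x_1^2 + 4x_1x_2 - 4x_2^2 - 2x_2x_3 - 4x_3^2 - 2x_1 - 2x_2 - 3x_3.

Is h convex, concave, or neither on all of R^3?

concave

h is quadratic, so its Hessian is the constant matrix H = [[-6, 4, 0], [4, -8, -2], [0, -2, -8]].
Leading principal minors: -6, 32, -232.
Signs alternate −, +, − ⇒ H ≺ 0 ⇒ concave.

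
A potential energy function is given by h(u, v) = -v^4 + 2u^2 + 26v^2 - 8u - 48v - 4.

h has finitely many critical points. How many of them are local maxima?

0

h separates as a function of u plus a function of v, so ∇h=0 decouples.
∂h/∂u = 4(u - 2) = 0 at u ∈ {2}; ∂h/∂v = -4(v - 3)(v - 1)(v + 4) = 0 at v ∈ {-4, 1, 3}.
The Hessian is diagonal: diag(h_uu, h_vv). Second derivatives: h_uu(2)=4; h_vv(-4)=-140, h_vv(1)=40, h_vv(3)=-56.
Local maxima occur where both diagonal entries negative: none. Count: 0.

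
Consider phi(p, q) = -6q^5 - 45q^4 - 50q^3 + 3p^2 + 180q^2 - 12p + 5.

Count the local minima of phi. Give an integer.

2

phi separates as a function of p plus a function of q, so ∇phi=0 decouples.
∂phi/∂p = 6(p - 2) = 0 at p ∈ {2}; ∂phi/∂q = -30q(q - 1)(q + 3)(q + 4) = 0 at q ∈ {-4, -3, 0, 1}.
The Hessian is diagonal: diag(phi_pp, phi_qq). Second derivatives: phi_pp(2)=6; phi_qq(-4)=600, phi_qq(-3)=-360, phi_qq(0)=360, phi_qq(1)=-600.
Local minima occur where both diagonal entries positive: (2, -4), (2, 0). Count: 2.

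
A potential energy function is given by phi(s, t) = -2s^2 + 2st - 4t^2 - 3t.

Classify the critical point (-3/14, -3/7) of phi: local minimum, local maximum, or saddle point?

local maximum

The Hessian of phi is constant: H = [[-4, 2], [2, -8]].
det(H) = (-4)·(-8) − 2² = 28.
det(H) > 0 and tr(H) = -12 < 0, so H is negative definite and the point is a local maximum.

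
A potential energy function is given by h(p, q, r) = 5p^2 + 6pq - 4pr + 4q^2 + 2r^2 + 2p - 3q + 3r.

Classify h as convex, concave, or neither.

convex

h is quadratic, so its Hessian is the constant matrix H = [[10, 6, -4], [6, 8, 0], [-4, 0, 4]].
Leading principal minors: 10, 44, 48.
All positive ⇒ H ≻ 0 ⇒ convex.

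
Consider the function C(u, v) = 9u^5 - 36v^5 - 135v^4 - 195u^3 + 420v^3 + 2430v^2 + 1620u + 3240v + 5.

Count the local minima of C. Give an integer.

C separates as a function of u plus a function of v, so ∇C=0 decouples.
∂C/∂u = 45(u - 3)(u - 2)(u + 2)(u + 3) = 0 at u ∈ {-3, -2, 2, 3}; ∂C/∂v = -180(v - 3)(v + 1)(v + 2)(v + 3) = 0 at v ∈ {-3, -2, -1, 3}.
The Hessian is diagonal: diag(C_uu, C_vv). Second derivatives: C_uu(-3)=-1350, C_uu(-2)=900, C_uu(2)=-900, C_uu(3)=1350; C_vv(-3)=2160, C_vv(-2)=-900, C_vv(-1)=1440, C_vv(3)=-21600.
Local minima occur where both diagonal entries positive: (-2, -3), (-2, -1), (3, -3), (3, -1). Count: 4.

4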